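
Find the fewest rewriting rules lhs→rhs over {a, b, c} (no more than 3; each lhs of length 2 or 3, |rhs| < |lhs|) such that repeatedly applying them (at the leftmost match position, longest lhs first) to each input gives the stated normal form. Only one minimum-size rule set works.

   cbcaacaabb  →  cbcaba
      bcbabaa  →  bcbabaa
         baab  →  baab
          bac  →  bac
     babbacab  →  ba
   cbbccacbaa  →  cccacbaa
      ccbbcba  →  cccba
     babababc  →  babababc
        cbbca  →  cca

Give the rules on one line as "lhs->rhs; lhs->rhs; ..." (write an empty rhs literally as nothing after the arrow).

  | cbcaacaabb => cbcababb => cbcaba
  | bcbabaa
  | baab
  | bac

aca->b; bb->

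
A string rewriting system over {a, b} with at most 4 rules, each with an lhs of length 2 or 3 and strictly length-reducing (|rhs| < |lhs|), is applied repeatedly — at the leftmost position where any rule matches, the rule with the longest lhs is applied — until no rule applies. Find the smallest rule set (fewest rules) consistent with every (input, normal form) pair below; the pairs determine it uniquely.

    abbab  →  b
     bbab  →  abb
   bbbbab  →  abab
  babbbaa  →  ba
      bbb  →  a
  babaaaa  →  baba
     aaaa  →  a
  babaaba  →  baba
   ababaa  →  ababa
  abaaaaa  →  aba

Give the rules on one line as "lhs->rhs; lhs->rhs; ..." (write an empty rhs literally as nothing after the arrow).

  | abbab => aabb => b
  | bbab => abb
  | bbbbab => abab
  | babbbaa => baaaa => baaa => baa => ba

aa->a; aab->; bba->ab; bbb->a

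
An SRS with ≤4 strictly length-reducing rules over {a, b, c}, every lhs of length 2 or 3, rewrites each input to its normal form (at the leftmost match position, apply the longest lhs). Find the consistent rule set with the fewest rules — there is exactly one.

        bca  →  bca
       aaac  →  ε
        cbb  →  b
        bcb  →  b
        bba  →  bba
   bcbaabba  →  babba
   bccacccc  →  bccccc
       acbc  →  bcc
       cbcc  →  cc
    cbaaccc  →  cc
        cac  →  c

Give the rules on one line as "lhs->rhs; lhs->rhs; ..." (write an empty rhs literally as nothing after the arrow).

  | bca
  | aaac => aac => ac => ε
  | cbb => b
  | bcb => b

aa->a; ac->; acb->bc; cb->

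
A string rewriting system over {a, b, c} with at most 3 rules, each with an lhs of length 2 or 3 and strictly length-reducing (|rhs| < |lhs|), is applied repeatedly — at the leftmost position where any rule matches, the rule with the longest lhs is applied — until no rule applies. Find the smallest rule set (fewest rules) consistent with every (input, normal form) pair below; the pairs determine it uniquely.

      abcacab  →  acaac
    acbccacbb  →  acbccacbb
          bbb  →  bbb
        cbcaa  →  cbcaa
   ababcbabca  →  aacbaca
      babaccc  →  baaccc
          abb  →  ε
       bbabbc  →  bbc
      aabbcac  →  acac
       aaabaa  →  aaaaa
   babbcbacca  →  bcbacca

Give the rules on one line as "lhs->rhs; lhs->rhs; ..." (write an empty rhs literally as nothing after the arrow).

  | abcacab => acacab => acaac
  | acbccacbb
  | bbb
  | cbcaa

ab->a; abb->; cab->ac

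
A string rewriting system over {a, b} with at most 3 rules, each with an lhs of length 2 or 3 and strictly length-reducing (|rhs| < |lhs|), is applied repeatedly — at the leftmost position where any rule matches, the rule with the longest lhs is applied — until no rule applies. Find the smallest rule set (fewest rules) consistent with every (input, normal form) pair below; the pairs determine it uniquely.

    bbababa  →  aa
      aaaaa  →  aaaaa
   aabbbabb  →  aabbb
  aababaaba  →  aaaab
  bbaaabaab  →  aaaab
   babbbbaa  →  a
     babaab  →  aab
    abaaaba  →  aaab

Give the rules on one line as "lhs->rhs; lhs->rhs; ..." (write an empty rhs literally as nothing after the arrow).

ba->b; baa->a; bba->a

  | bbababa => ababa => abba => aa
  | aaaaa
  | aabbbabb => aababb => aabbb
  | aababaaba => aabbaaba => aaaaba => aaaab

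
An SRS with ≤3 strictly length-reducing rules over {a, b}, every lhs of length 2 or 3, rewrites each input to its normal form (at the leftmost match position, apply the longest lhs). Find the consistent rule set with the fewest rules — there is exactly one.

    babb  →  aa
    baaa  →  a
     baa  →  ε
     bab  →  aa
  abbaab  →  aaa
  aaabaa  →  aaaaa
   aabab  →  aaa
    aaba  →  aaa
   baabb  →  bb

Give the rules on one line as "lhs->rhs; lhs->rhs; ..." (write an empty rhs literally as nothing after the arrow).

ab->a; baa->; bab->aa

  | babb => aab => aa
  | baaa => a
  | baa => ε
  | bab => aa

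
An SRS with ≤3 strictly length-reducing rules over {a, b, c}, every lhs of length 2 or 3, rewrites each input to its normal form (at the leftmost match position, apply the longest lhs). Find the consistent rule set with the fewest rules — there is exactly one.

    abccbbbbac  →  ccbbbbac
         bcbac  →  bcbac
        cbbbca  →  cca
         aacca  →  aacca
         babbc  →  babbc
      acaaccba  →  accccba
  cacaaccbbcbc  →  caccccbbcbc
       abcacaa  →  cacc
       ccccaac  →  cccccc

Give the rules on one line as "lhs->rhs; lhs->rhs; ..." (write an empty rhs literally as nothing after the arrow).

abc->c; bca->ca; caa->cc

  | abccbbbbac => ccbbbbac
  | bcbac
  | cbbbca => cbbca => cbca => cca
  | aacca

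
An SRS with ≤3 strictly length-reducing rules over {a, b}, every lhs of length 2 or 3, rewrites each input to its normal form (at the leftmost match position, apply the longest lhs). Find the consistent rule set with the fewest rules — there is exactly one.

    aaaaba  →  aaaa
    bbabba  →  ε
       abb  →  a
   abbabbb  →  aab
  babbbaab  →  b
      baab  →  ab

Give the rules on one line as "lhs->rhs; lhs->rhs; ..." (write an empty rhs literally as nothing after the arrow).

  | aaaaba => aaaa
  | bbabba => bba => ε
  | abb => a
  | abbabbb => aabbb => aab

abb->a; ba->; bba->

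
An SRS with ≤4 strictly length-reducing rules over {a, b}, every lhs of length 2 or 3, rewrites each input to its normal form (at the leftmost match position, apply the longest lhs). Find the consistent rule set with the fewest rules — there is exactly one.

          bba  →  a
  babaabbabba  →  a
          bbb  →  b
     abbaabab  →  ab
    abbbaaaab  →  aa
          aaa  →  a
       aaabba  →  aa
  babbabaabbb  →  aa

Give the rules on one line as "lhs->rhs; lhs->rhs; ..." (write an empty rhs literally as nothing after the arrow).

  | bba => a
  | babaabbabba => baabbabba => abbabba => aabba => aaba => aaa => a
  | bbb => b
  | abbaabab => aaabab => abab => ab

aaa->a; aab->aa; ba->; bb->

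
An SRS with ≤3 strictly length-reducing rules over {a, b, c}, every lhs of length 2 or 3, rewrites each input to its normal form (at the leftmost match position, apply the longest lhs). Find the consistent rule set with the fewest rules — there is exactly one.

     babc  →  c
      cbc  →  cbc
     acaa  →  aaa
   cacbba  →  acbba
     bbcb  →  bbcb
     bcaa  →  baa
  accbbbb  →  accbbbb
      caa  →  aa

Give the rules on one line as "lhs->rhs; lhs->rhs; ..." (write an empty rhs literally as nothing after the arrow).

  | babc => c
  | cbc
  | acaa => aaa
  | cacbba => acbba

bab->; ca->a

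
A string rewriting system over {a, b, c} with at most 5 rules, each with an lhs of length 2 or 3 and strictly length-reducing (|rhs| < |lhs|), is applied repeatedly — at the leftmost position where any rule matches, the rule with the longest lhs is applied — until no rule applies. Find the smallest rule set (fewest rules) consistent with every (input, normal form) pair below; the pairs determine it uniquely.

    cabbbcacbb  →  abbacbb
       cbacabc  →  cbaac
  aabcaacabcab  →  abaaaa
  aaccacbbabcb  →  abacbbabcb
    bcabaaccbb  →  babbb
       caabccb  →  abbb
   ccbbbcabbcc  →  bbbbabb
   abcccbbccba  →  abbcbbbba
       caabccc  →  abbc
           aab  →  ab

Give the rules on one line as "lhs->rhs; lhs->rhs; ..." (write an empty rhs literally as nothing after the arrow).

aab->ab; ca->a; cab->a; cc->b

  | cabbbcacbb => abbcacbb => abbacbb
  | cbacabc => cbaac
  | aabcaacabcab => abcaacabcab => abaacabcab => abaaacab => abaaaa
  | aaccacbbabcb => aabacbbabcb => abacbbabcb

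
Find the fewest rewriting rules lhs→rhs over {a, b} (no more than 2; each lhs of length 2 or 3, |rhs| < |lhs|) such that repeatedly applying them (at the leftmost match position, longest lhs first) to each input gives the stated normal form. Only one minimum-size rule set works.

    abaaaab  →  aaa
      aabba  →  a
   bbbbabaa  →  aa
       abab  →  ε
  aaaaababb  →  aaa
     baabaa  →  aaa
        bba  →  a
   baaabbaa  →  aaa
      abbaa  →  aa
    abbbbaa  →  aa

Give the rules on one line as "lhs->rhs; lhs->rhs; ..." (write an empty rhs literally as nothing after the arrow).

ab->; ba->a

  | abaaaab => aaaab => aaa
  | aabba => aba => a
  | bbbbabaa => bbbabaa => bbabaa => babaa => abaa => aa
  | abab => ab => ε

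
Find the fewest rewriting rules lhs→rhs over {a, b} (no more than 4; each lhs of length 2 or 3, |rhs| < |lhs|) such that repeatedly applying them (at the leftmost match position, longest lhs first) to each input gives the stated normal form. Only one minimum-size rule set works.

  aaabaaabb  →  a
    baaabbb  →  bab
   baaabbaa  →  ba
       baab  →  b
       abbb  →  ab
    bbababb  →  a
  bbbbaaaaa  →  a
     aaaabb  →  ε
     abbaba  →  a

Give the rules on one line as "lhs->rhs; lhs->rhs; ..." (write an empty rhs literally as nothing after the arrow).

  | aaabaaabb => abaaabb => aaabb => abb => a
  | baaabbb => babbb => bab
  | baaabbaa => babbaa => baaa => ba
  | baab => baa => b

aa->; aab->aa; aba->a; bb->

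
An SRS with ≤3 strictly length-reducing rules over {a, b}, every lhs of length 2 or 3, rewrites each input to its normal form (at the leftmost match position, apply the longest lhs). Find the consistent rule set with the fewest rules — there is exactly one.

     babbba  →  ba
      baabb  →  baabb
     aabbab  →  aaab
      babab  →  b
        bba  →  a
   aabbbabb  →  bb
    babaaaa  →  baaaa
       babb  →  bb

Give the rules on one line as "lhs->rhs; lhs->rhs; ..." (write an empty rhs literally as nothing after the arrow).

  | babbba => bbba => ba
  | baabb
  | aabbab => aaab
  | babab => bab => b

aba->ba; bab->b; bba->a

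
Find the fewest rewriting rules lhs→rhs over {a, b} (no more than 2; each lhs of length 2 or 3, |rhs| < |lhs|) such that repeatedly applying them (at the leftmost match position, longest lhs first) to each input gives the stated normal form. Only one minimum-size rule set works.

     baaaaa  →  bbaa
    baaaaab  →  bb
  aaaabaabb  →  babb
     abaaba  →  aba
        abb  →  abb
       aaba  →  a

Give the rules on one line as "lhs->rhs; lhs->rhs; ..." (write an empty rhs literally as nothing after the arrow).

aaa->b; aab->

  | baaaaa => bbaa
  | baaaaab => bbaab => bb
  | aaaabaabb => babaabb => babb
  | abaaba => aba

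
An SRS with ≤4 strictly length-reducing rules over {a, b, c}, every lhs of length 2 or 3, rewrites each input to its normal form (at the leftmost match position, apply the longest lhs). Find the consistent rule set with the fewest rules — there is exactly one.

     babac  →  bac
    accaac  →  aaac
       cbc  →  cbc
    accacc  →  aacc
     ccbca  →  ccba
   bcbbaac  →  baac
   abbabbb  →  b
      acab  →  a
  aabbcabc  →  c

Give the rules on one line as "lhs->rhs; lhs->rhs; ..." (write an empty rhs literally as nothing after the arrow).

ab->; bb->; ca->a

  | babac => bac
  | accaac => acaac => aaac
  | cbc
  | accacc => acacc => aacc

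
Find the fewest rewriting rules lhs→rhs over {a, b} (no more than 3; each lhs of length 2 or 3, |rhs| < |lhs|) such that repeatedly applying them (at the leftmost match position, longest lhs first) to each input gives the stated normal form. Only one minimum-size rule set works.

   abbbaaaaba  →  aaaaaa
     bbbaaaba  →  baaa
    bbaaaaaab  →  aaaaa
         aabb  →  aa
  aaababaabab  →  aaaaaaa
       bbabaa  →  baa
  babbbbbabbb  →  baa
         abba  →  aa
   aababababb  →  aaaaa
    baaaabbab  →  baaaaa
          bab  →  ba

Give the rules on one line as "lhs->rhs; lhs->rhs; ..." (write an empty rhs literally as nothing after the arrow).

  | abbbaaaaba => abbaaaaba => abaaaaba => aaaaaba => aaaaaa
  | bbbaaaba => baaba => baaa
  | bbaaaaaab => aaaaab => aaaaa
  | aabb => aab => aa

ab->a; bba->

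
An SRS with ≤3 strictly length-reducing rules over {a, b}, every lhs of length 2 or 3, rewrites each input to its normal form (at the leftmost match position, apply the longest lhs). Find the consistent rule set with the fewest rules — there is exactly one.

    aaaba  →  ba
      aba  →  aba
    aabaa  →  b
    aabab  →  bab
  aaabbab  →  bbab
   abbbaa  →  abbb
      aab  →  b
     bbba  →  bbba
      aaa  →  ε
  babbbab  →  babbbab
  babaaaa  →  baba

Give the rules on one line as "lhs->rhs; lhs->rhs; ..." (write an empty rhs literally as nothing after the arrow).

aa->; aaa->

  | aaaba => ba
  | aba
  | aabaa => baa => b
  | aabab => bab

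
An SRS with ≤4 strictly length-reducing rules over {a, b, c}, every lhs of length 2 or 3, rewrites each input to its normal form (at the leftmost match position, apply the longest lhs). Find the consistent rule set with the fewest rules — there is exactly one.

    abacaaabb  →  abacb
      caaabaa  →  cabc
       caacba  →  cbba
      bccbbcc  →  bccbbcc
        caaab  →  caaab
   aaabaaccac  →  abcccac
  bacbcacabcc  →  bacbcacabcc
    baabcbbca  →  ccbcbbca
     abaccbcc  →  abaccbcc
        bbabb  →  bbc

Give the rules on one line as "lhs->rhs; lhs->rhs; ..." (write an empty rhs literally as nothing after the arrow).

aac->b; abb->c; baa->cc

  | abacaaabb => abacaac => abacb
  | caaabaa => caaacc => cabc
  | caacba => cbba
  | bccbbcc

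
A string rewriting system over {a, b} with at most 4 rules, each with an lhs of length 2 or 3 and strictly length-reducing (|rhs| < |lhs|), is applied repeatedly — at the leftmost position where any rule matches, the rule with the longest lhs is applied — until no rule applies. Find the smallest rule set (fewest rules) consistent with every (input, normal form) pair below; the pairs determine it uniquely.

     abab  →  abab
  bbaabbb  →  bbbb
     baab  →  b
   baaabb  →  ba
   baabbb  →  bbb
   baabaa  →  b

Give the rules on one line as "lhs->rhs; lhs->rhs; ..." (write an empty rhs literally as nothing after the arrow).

aa->; aab->; abb->a

  | abab
  | bbaabbb => bbbb
  | baab => b
  | baaabb => babb => ba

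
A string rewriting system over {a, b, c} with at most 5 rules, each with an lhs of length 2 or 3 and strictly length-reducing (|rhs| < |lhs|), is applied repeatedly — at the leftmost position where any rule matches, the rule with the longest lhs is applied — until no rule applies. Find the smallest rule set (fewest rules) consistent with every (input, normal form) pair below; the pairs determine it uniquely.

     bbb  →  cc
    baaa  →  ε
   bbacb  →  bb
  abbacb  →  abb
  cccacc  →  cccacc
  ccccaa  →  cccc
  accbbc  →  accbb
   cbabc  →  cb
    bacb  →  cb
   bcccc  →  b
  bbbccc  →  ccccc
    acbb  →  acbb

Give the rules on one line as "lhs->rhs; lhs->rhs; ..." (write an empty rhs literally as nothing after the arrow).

aa->; ba->; bbb->cc; bc->b

  | bbb => cc
  | baaa => aa => ε
  | bbacb => bcb => bb
  | abbacb => abcb => abb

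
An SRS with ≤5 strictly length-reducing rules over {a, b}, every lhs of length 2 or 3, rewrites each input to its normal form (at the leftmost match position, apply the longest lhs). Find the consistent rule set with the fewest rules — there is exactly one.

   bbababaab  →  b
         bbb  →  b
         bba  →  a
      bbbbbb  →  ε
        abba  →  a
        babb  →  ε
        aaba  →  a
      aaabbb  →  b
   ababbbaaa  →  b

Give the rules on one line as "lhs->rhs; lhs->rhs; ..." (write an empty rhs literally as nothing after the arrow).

  | bbababaab => ababaab => babaab => baab => ab => b
  | bbb => b
  | bba => a
  | bbbbbb => bbbb => bb => ε

aa->b; ab->b; ba->; bb->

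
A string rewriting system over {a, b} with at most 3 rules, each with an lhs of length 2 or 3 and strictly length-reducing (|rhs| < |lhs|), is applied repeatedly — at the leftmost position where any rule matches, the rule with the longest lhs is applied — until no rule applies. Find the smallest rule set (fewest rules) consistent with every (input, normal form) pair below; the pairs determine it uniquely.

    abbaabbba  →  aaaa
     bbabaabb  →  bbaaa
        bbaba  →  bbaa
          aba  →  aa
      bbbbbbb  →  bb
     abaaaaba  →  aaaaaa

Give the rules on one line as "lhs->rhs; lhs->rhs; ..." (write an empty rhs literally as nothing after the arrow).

ab->a; bbb->bb

  | abbaabbba => abaabbba => aaabbba => aaabba => aaaba => aaaa
  | bbabaabb => bbaaabb => bbaaab => bbaaa
  | bbaba => bbaa
  | aba => aa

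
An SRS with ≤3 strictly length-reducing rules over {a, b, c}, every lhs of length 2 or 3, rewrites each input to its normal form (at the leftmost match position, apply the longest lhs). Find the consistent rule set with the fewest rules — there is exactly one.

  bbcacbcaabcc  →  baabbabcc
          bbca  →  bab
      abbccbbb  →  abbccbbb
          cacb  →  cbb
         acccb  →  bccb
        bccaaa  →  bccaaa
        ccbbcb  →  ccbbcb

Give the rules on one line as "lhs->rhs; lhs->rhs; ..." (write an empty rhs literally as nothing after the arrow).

ac->b; bca->ab

  | bbcacbcaabcc => babcbcaabcc => babcababcc => baabbabcc
  | bbca => bab
  | abbccbbb
  | cacb => cbb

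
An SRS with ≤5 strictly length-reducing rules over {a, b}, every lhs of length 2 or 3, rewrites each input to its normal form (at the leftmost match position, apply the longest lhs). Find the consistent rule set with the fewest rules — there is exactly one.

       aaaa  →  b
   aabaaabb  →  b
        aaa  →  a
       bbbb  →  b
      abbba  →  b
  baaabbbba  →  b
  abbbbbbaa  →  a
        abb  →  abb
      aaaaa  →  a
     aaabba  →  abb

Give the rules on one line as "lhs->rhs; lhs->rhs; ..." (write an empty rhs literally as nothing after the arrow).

  | aaaa => baa => aa => b
  | aabaaabb => bbaaabb => bbaabb => bbabb => bbbb => b
  | aaa => ba => a
  | bbbb => b

aa->b; ba->a; bba->bb; bbb->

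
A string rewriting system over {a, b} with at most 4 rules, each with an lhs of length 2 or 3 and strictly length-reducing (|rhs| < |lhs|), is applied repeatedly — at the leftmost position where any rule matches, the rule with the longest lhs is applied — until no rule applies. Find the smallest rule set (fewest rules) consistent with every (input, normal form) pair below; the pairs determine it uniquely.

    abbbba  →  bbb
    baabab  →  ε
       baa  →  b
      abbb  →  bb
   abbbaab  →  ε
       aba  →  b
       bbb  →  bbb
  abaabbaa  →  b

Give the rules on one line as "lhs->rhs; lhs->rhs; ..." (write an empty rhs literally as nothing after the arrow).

ab->; aba->ba; ba->b; bab->ab

  | abbbba => bbba => bbb
  | baabab => babab => abab => bab => ab => ε
  | baa => ba => b
  | abbb => bb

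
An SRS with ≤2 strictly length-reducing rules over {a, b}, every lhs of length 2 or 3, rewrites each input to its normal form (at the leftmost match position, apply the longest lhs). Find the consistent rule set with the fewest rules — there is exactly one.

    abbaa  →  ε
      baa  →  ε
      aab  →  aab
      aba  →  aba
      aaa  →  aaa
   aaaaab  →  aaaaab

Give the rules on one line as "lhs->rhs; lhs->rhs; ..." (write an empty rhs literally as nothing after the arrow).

  | abbaa => baa => ε
  | baa => ε
  | aab
  | aba

abb->b; baa->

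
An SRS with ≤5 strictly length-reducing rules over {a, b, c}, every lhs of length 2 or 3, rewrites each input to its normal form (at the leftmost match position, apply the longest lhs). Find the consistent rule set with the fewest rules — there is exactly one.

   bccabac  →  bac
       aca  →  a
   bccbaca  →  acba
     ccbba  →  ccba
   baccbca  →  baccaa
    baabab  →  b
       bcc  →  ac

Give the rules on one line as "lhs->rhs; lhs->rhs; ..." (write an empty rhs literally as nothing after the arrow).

  | bccabac => acabac => abac => bac
  | aca => a
  | bccbaca => acbaca => acba
  | ccbba => ccba

ab->b; aca->a; bb->b; bc->a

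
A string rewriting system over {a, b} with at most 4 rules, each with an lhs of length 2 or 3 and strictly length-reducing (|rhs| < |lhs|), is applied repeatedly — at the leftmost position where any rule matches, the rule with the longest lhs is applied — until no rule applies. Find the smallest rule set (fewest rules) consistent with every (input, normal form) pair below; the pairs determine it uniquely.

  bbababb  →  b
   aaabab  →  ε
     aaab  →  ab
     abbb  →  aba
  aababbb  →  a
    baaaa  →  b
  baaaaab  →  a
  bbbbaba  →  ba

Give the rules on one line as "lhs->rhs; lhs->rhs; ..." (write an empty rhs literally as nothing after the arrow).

aa->; bab->a; bb->; bbb->ba

  | bbababb => ababb => aab => b
  | aaabab => abab => aa => ε
  | aaab => ab
  | abbb => aba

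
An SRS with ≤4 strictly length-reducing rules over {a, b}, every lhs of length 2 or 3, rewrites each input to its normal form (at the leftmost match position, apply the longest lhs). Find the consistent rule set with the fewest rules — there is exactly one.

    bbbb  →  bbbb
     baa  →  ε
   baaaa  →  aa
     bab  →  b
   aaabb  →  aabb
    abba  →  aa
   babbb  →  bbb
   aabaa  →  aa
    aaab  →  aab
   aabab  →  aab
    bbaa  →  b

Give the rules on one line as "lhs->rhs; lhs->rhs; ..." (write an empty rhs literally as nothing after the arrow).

  | bbbb
  | baa => ε
  | baaaa => aa
  | bab => b

aaa->aa; ba->a; baa->; bab->b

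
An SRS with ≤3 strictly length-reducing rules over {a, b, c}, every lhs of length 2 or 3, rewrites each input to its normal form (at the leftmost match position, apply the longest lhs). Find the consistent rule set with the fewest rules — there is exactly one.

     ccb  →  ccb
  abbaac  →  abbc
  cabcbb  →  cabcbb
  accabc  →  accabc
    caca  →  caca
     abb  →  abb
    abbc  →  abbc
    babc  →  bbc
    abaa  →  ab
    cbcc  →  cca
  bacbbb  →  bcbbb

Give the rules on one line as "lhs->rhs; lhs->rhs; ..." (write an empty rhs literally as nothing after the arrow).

  | ccb
  | abbaac => abbac => abbc
  | cabcbb
  | accabc

ba->b; bcc->ca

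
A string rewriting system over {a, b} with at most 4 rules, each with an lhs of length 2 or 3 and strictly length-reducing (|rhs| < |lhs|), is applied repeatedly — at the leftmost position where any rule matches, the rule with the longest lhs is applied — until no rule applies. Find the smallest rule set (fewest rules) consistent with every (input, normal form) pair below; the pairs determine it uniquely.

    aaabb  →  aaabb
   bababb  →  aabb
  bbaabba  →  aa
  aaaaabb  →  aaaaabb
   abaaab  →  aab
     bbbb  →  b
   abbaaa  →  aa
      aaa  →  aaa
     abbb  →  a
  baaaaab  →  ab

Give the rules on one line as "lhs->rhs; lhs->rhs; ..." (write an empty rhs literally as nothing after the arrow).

  | aaabb
  | bababb => ababb => aabb
  | bbaabba => bbabba => babba => abba => aba => aa
  | aaaaabb

ba->a; baa->ba; bbb->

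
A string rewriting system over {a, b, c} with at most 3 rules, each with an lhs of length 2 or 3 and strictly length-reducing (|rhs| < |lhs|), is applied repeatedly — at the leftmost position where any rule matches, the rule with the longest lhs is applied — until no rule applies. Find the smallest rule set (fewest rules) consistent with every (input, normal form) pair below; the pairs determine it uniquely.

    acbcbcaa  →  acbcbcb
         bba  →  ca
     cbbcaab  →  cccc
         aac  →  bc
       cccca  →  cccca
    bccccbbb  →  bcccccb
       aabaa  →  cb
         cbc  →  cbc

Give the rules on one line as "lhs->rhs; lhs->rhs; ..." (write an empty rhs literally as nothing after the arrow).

aa->b; bb->c

  | acbcbcaa => acbcbcb
  | bba => ca
  | cbbcaab => cccaab => cccbb => cccc
  | aac => bc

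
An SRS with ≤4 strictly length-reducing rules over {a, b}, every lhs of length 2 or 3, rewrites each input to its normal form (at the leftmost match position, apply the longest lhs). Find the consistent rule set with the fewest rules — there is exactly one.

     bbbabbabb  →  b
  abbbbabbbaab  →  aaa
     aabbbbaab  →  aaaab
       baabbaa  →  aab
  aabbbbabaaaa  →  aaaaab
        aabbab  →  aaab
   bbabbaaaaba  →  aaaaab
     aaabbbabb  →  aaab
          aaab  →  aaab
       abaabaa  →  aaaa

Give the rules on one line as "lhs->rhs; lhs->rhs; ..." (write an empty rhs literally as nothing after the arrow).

  | bbbabbabb => babbabb => bbbabb => babb => bbb => b
  | abbbbabbbaab => abbabbbaab => aabbbaab => aabaab => aaabb => aaa
  | aabbbbaab => aabbaab => aaaab
  | baabbaa => abbbaa => abaa => aab

ba->b; baa->ab; bb->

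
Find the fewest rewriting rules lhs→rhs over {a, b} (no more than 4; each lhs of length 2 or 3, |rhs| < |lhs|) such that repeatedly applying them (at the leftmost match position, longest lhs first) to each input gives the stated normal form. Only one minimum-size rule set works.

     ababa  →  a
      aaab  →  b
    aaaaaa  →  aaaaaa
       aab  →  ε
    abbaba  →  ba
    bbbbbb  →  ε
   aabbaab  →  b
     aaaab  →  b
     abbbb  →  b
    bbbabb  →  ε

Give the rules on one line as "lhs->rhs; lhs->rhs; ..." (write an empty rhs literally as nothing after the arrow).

aab->bb; ab->; bb->

  | ababa => aba => a
  | aaab => abb => b
  | aaaaaa
  | aab => bb => ε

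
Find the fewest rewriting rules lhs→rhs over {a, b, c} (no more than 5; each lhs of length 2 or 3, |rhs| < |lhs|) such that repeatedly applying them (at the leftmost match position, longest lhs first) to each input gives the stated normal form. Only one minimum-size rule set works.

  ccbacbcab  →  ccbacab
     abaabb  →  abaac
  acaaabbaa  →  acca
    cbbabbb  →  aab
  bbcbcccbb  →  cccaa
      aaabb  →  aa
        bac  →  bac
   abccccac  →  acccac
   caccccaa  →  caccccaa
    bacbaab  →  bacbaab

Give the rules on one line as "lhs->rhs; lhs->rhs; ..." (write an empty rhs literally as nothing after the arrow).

  | ccbacbcab => ccbacab
  | abaabb => abaac
  | acaaabbaa => accbbaa => acaaaa => acca
  | cbbabbb => aaabbb => cbbb => aab

aaa->c; bb->c; bc->; cbb->aa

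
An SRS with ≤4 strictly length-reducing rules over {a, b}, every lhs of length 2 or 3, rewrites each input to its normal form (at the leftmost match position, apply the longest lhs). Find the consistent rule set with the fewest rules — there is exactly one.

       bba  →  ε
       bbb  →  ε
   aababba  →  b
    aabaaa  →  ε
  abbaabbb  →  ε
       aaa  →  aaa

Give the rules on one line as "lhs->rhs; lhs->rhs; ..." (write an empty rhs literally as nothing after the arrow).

aba->bb; ba->; bb->b; bbb->

  | bba => ba => ε
  | bbb => ε
  | aababba => abbbba => aba => bb => b
  | aabaaa => abbaa => abaa => bba => ba => ε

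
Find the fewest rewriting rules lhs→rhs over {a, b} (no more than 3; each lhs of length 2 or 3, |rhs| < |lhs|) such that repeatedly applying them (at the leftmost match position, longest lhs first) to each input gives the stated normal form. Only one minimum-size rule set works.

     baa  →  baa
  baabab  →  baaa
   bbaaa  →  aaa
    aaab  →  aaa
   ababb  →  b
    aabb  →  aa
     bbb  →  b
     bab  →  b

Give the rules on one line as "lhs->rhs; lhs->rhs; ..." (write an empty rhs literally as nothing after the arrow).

aab->aa; ab->; bb->

  | baa
  | baabab => baaab => baaa
  | bbaaa => aaa
  | aaab => aaa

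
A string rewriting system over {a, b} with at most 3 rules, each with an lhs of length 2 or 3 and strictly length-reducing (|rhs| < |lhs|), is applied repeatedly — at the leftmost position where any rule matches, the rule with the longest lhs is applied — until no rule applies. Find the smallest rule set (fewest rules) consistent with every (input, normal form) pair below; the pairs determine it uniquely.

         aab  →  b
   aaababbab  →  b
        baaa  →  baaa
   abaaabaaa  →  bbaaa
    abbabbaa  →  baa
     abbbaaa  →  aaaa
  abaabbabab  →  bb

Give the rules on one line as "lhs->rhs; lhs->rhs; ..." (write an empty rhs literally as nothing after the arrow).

ab->b; bbb->a

  | aab => ab => b
  | aaababbab => aababbab => ababbab => babbab => bbbab => aab => ab => b
  | baaa
  | abaaabaaa => baaabaaa => baabaaa => babaaa => bbaaa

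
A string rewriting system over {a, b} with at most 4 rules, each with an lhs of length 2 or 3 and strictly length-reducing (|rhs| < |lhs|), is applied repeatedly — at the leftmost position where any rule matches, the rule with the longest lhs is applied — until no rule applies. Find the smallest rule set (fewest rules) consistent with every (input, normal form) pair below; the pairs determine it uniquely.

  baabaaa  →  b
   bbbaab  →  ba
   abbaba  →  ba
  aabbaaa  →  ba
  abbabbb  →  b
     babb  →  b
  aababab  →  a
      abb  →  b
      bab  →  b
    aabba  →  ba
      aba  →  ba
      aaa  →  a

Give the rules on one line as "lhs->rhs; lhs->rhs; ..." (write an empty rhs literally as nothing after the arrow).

  | baabaaa => baaaa => baa => b
  | bbbaab => bbaab => baab => ba
  | abbaba => bbaba => baba => bba => ba
  | aabbaaa => abaaa => baaa => ba

aa->; aab->a; ab->b; bb->b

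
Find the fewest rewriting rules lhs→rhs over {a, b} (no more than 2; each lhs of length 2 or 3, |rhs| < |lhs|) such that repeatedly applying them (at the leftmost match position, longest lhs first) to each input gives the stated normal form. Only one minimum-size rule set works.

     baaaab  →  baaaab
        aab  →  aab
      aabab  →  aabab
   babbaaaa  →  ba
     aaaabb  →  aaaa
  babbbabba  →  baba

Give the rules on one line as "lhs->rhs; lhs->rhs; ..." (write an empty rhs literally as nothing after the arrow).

  | baaaab
  | aab
  | aabab
  | babbaaaa => babbaaa => babbaa => babba => babb => ba

bb->; bba->bb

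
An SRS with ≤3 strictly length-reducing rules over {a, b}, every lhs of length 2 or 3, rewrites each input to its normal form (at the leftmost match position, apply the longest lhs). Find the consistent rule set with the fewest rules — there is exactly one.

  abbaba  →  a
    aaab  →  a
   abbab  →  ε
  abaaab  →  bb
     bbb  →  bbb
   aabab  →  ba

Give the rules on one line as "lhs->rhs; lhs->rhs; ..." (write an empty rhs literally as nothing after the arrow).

aa->b; aba->; bab->a

  | abbaba => abaa => a
  | aaab => bab => a
  | abbab => aba => ε
  | abaaab => aab => bb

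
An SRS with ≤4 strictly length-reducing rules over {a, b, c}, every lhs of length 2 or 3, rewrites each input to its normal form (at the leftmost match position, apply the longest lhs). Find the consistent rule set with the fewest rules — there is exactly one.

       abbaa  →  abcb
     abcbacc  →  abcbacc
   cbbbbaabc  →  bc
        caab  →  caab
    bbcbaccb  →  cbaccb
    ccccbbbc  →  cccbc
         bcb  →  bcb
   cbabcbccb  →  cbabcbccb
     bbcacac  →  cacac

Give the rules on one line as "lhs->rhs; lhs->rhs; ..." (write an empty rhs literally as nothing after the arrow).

baa->cb; bbc->c; cbb->

  | abbaa => abcb
  | abcbacc
  | cbbbbaabc => bbaabc => bcbbc => bc
  | caab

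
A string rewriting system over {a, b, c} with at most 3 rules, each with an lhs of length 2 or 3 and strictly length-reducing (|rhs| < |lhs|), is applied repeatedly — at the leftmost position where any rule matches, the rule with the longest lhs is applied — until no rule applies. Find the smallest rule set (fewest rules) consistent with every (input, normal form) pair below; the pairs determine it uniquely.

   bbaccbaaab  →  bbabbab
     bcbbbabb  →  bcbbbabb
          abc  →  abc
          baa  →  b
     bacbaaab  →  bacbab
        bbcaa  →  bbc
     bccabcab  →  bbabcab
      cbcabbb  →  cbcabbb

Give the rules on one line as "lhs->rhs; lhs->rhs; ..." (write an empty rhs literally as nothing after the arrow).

aa->; cc->b

  | bbaccbaaab => bbabbaaab => bbabbab
  | bcbbbabb
  | abc
  | baa => b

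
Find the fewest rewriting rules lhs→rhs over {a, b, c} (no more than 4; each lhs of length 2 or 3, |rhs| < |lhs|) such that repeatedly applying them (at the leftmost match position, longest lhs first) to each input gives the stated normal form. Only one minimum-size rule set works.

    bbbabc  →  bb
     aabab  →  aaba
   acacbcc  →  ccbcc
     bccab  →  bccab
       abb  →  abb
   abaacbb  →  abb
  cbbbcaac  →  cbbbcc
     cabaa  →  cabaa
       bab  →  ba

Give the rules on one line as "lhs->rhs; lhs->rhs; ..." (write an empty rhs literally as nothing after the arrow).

  | bbbabc => bbbac => bb
  | aabab => aaba
  | acacbcc => cacbcc => ccbcc
  | bccab

ac->c; bab->ba; bac->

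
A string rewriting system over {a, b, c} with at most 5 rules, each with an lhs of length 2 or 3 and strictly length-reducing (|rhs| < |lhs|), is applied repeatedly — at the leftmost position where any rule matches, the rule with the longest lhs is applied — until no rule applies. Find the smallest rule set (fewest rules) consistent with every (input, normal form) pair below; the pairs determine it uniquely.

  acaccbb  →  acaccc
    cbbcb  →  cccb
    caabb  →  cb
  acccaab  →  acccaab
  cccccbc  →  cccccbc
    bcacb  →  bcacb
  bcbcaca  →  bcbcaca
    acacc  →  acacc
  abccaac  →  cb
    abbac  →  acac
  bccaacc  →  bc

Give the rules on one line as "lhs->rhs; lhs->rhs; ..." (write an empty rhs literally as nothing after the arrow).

  | acaccbb => acaccc
  | cbbcb => cccb
  | caabb => caac => cb
  | acccaab

aac->b; abc->; bb->c; bcc->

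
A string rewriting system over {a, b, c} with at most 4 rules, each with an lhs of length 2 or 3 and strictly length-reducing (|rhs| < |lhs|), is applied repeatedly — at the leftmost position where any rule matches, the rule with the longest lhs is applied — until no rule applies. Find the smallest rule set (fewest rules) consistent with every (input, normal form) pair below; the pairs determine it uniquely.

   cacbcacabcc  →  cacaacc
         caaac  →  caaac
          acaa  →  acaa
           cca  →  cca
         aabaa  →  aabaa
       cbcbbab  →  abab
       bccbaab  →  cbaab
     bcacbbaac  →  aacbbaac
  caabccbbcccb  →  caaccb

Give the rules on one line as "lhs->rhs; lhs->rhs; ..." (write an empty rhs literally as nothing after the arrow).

  | cacbcacabcc => cacaacabcc => cacaabccc => cacaacc
  | caaac
  | acaa
  | cca

bc->a; bcc->c; cab->bc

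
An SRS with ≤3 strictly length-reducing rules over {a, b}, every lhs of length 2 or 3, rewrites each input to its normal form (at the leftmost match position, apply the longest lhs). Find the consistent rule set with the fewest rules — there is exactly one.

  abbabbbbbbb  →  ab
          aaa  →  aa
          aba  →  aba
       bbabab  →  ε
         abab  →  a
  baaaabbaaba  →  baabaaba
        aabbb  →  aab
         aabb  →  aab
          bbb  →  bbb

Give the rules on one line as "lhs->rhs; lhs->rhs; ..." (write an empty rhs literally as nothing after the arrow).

aaa->aa; abb->ab; bab->

  | abbabbbbbbb => ababbbbbbb => abbbbbb => abbbbb => abbbb => abbb => abb => ab
  | aaa => aa
  | aba
  | bbabab => bab => ε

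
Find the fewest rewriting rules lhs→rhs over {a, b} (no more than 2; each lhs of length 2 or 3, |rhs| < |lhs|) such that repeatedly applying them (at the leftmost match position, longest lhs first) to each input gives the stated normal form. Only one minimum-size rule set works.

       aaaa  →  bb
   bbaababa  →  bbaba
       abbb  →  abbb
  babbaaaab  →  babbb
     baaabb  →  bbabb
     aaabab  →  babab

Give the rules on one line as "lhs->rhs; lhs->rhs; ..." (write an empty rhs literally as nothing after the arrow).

aa->b; aab->

  | aaaa => baa => bb
  | bbaababa => bbaba
  | abbb
  | babbaaaab => babbbaab => babbb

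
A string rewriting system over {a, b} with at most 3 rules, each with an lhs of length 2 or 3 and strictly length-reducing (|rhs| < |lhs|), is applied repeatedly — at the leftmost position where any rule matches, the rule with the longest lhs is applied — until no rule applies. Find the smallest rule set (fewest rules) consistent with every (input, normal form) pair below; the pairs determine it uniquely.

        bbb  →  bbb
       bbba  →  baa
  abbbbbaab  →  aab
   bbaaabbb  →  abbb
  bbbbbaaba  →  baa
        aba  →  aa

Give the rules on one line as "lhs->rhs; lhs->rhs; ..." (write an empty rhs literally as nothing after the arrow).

  | bbb
  | bbba => baa
  | abbbbbaab => abbbaaab => abaaaab => aaaaab => aab
  | bbaaabbb => aaaabbb => abbb

aaa->; aba->aa; bba->aa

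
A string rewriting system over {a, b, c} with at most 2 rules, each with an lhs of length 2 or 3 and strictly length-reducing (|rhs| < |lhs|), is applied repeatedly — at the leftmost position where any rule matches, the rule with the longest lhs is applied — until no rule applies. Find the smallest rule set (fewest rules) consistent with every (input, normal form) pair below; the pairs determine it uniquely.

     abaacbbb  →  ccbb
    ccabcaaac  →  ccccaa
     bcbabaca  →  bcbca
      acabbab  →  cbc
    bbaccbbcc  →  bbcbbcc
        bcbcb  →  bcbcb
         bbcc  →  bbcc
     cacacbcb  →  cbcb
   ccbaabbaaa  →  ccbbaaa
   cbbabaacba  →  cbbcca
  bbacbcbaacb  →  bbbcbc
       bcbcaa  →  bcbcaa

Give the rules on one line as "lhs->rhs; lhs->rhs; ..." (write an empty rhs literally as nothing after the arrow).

ab->c; ac->

  | abaacbbb => caacbbb => cabbb => ccbb
  | ccabcaaac => ccccaaac => ccccaa
  | bcbabaca => bcbcaca => bcbca
  | acabbab => abbab => cbab => cbc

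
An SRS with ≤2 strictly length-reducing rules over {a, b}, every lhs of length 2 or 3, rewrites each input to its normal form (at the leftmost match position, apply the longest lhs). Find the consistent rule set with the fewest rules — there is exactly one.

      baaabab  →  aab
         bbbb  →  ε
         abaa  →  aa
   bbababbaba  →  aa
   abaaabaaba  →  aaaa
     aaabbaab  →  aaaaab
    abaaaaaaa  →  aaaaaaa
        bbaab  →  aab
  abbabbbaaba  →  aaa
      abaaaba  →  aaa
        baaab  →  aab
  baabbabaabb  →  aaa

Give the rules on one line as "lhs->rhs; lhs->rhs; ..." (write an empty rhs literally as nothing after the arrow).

ba->; bb->

  | baaabab => aabab => aab
  | bbbb => bb => ε
  | abaa => aa
  | bbababbaba => ababbaba => abbaba => aaba => aa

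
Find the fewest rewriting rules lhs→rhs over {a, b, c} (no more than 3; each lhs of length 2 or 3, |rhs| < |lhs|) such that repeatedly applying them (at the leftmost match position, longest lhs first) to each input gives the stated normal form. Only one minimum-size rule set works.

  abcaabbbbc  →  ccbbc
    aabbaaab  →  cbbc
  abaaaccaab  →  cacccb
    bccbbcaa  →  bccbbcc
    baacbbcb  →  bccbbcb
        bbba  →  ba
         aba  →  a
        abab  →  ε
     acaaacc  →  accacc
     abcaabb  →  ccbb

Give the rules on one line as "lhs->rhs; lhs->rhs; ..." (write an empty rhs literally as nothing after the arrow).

  | abcaabbbbc => caabbbbc => ccbbbbc => ccbbc
  | aabbaaab => cbbaaab => cbbcab => cbbc
  | abaaaccaab => aaaccaab => caccaab => cacccb
  | bccbbcaa => bccbbcc

aa->c; ab->; bbb->b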